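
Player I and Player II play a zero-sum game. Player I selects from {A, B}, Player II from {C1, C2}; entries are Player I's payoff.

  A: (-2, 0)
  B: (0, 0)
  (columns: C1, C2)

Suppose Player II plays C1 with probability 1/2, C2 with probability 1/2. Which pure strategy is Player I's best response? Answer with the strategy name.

Expected payoff of A: (1/2)·(-2) + (1/2)·0 = -1.
Expected payoff of B: (1/2)·0 + (1/2)·0 = 0.
The largest is 0, so Player I's best response is B.

B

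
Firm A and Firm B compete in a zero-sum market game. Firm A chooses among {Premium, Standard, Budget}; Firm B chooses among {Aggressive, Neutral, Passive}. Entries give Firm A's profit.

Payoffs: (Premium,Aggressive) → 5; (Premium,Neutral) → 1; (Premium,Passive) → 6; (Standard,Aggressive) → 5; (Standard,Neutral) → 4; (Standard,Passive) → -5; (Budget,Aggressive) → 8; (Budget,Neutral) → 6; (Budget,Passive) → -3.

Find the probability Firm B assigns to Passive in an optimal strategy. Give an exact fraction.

Row minima: Premium → 1, Standard → -5, Budget → -3; maximin = 1.
Column maxima: Aggressive → 8, Neutral → 6, Passive → 6; minimax = 6.
1 ≠ 6, so there is no saddle point; optimal play is mixed.
Standard is strictly dominated by Budget, so Firm A never plays it.
Aggressive is strictly dominated by Neutral (it gives Firm A strictly more in every row), so Firm B never plays it.
On the remaining 2×2 (Premium, Budget vs Neutral, Passive):
Let Firm A play Premium with probability p. Expected payoff against Neutral: 1p + 6(1−p) = −5p + 6; against Passive: 6p + (-3)(1−p) = 9p − 3.
Setting these equal: −5p + 6 = 9p − 3 ⇒ −14p = -9 ⇒ p = 9/14, and the value is (-5)·(9/14) + 6 = 39/14.
For Firm B: with q = P(Neutral), equating Premium's and Budget's payoffs gives −5q + 6 = 9q − 3 ⇒ q = 9/14.

5/14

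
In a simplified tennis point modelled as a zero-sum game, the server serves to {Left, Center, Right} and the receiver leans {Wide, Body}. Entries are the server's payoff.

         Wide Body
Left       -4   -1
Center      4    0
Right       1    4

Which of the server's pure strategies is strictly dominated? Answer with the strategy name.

Center gives a strictly higher payoff than Left against every column: 4 > -4, 0 > -1.
So Left is strictly dominated and the server never plays it.

Left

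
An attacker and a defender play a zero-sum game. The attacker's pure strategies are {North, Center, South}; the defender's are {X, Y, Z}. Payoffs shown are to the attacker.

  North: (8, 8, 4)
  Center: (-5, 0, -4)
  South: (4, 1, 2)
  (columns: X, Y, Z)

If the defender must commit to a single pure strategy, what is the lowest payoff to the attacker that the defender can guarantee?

4

Column maxima: X → 8, Y → 8, Z → 4.
The smallest of these is 4.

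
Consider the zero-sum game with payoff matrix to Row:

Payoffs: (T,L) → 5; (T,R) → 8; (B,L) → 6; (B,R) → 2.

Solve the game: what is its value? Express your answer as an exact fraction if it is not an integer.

Row minima: T → 5, B → 2; maximin = 5.
Column maxima: L → 6, R → 8; minimax = 6.
5 ≠ 6, so there is no saddle point; optimal play is mixed.
Let Row play T with probability p. Expected payoff against L: 5p + 6(1−p) = −p + 6; against R: 8p + 2(1−p) = 6p + 2.
Setting these equal: −p + 6 = 6p + 2 ⇒ −7p = -4 ⇒ p = 4/7, and the value is (-1)·(4/7) + 6 = 38/7.
For Column: with q = P(L), equating T's and B's payoffs gives −3q + 8 = 4q + 2 ⇒ q = 6/7.

38/7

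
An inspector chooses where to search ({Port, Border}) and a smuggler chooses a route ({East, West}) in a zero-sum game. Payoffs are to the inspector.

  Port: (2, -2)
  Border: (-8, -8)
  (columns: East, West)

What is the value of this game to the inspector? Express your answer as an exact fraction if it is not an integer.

-2

Row minima: Port → -2, Border → -8; maximin = -2.
Column maxima: East → 2, West → -2; minimax = -2.
Since maximin = minimax = -2, there is a saddle point and the value is -2.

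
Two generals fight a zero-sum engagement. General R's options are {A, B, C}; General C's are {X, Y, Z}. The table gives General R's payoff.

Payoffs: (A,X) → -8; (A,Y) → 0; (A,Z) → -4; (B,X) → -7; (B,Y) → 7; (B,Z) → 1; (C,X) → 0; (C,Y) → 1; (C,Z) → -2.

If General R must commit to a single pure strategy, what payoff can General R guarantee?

Row minima: A → -8, B → -7, C → -2.
The best of these is -2.

-2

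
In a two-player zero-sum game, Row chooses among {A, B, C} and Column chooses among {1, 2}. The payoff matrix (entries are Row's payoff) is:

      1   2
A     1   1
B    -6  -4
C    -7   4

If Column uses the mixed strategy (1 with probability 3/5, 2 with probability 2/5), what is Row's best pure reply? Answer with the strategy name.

A

Expected payoff of A: (3/5)·1 + (2/5)·1 = 1.
Expected payoff of B: (3/5)·(-6) + (2/5)·(-4) = -26/5.
Expected payoff of C: (3/5)·(-7) + (2/5)·4 = -13/5.
The largest is 1, so Row's best response is A.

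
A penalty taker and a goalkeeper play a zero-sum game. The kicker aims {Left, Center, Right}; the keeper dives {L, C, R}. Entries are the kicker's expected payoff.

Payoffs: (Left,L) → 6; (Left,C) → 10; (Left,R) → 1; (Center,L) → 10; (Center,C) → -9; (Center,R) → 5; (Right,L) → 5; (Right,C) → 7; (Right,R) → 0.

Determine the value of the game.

Row minima: Left → 1, Center → -9, Right → 0; maximin = 1.
Column maxima: L → 10, C → 10, R → 5; minimax = 5.
1 ≠ 5, so there is no saddle point; optimal play is mixed.
Right is strictly dominated by Left, so the kicker never plays it.
L is strictly dominated by R (it gives the kicker strictly more in every row), so the keeper never plays it.
On the remaining 2×2 (Left, Center vs C, R):
Let the kicker play Left with probability p. Expected payoff against C: 10p + (-9)(1−p) = 19p − 9; against R: 1p + 5(1−p) = −4p + 5.
Setting these equal: 19p − 9 = −4p + 5 ⇒ 23p = 14 ⇒ p = 14/23, and the value is (19)·(14/23) − 9 = 59/23.
For the keeper: with q = P(C), equating Left's and Center's payoffs gives 9q + 1 = −14q + 5 ⇒ q = 4/23.

59/23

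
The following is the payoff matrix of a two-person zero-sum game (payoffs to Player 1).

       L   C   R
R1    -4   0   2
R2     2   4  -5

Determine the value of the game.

-16/13

Row minima: R1 → -4, R2 → -5; maximin = -4.
Column maxima: L → 2, C → 4, R → 2; minimax = 2.
-4 ≠ 2, so there is no saddle point; optimal play is mixed.
C is strictly dominated by L (it gives Player 1 strictly more in every row), so Player 2 never plays it.
On the remaining 2×2 (R1, R2 vs L, R):
Let Player 1 play R1 with probability p. Expected payoff against L: (-4)p + 2(1−p) = −6p + 2; against R: 2p + (-5)(1−p) = 7p − 5.
Setting these equal: −6p + 2 = 7p − 5 ⇒ −13p = -7 ⇒ p = 7/13, and the value is (-6)·(7/13) + 2 = -16/13.
For Player 2: with q = P(L), equating R1's and R2's payoffs gives −6q + 2 = 7q − 5 ⇒ q = 7/13.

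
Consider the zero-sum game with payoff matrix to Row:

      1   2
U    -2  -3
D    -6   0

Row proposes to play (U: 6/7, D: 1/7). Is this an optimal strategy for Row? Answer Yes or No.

Against 1 this mix gives (6/7)·(-2) + (1/7)·(-6) = -18/7.
Against 2 this mix gives (6/7)·(-3) + (1/7)·0 = -18/7.
All of Column's active replies (1, 2) yield -18/7, and no column does worse for Row. The mix makes Column indifferent and guarantees -18/7, so it is optimal.

Yes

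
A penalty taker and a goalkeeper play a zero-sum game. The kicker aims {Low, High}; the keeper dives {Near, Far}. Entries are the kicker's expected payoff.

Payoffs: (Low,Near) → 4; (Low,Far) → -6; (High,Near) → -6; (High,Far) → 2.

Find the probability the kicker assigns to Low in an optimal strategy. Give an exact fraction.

Row minima: Low → -6, High → -6; maximin = -6.
Column maxima: Near → 4, Far → 2; minimax = 2.
-6 ≠ 2, so there is no saddle point; optimal play is mixed.
Let the kicker play Low with probability p. Expected payoff against Near: 4p + (-6)(1−p) = 10p − 6; against Far: (-6)p + 2(1−p) = −8p + 2.
Setting these equal: 10p − 6 = −8p + 2 ⇒ 18p = 8 ⇒ p = 4/9, and the value is (10)·(4/9) − 6 = -14/9.
For the keeper: with q = P(Near), equating Low's and High's payoffs gives 10q − 6 = −8q + 2 ⇒ q = 4/9.

4/9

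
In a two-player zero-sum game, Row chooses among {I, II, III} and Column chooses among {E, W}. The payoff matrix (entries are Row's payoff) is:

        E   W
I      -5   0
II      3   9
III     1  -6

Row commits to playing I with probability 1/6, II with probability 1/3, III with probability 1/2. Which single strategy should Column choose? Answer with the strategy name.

W

If Column plays E, Row's expected payoff is (1/6)·(-5) + (1/3)·3 + (1/2)·1 = 2/3.
If Column plays W, Row's expected payoff is (1/6)·0 + (1/3)·9 + (1/2)·(-6) = 0.
Column minimizes Row's payoff; the smallest is 0, so the best response is W.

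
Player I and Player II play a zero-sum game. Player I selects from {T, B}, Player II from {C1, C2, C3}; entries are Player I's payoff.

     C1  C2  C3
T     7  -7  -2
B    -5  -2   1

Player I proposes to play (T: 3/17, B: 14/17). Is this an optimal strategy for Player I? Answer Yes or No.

Yes

Against C1 this mix gives (3/17)·7 + (14/17)·(-5) = -49/17.
Against C2 this mix gives (3/17)·(-7) + (14/17)·(-2) = -49/17.
Against C3 this mix gives (3/17)·(-2) + (14/17)·1 = 8/17.
All of Player II's active replies (C1, C2) yield -49/17, and no column does worse for Player I. The mix makes Player II indifferent and guarantees -49/17, so it is optimal.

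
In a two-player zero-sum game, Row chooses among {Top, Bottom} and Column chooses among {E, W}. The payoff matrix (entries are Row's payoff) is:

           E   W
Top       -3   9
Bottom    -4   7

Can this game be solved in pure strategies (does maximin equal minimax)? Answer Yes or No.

Yes

Row minima: Top → -3, Bottom → -4; maximin = -3.
Column maxima: E → -3, W → 9; minimax = -3.
maximin = minimax = -3, so a saddle point exists.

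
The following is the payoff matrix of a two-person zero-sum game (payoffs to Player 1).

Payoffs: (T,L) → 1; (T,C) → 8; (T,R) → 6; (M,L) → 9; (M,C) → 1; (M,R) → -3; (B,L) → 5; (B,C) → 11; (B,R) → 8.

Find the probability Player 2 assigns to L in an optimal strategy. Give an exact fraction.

Row minima: T → 1, M → -3, B → 5; maximin = 5.
Column maxima: L → 9, C → 11, R → 8; minimax = 8.
5 ≠ 8, so there is no saddle point; optimal play is mixed.
T is strictly dominated by B, so Player 1 never plays it.
C is strictly dominated by R (it gives Player 1 strictly more in every row), so Player 2 never plays it.
On the remaining 2×2 (M, B vs L, R):
Let Player 1 play M with probability p. Expected payoff against L: 9p + 5(1−p) = 4p + 5; against R: (-3)p + 8(1−p) = −11p + 8.
Setting these equal: 4p + 5 = −11p + 8 ⇒ 15p = 3 ⇒ p = 1/5, and the value is (4)·(1/5) + 5 = 29/5.
For Player 2: with q = P(L), equating M's and B's payoffs gives 12q − 3 = −3q + 8 ⇒ q = 11/15.

11/15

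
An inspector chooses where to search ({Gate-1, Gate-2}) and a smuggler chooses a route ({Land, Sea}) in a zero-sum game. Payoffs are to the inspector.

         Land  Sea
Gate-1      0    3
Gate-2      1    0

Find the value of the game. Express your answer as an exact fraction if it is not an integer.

Row minima: Gate-1 → 0, Gate-2 → 0; maximin = 0.
Column maxima: Land → 1, Sea → 3; minimax = 1.
0 ≠ 1, so there is no saddle point; optimal play is mixed.
Let the inspector play Gate-1 with probability p. Expected payoff against Land: 0p + 1(1−p) = −p + 1; against Sea: 3p + 0(1−p) = 3p.
Setting these equal: −p + 1 = 3p ⇒ −4p = -1 ⇒ p = 1/4, and the value is (-1)·(1/4) + 1 = 3/4.
For the smuggler: with q = P(Land), equating Gate-1's and Gate-2's payoffs gives −3q + 3 = q ⇒ q = 3/4.

3/4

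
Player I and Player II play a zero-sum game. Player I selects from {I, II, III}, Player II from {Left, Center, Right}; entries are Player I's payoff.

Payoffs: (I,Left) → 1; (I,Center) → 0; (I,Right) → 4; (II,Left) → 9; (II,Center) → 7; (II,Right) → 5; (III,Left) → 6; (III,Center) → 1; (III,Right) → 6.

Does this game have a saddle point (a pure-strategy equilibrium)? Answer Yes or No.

No

Row minima: I → 0, II → 5, III → 1; maximin = 5.
Column maxima: Left → 9, Center → 7, Right → 6; minimax = 6.
5 ≠ 6, so no pure-strategy equilibrium exists.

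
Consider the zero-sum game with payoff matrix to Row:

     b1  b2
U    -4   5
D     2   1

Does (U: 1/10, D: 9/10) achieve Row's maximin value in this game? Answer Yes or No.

Against b1 this mix gives (1/10)·(-4) + (9/10)·2 = 7/5.
Against b2 this mix gives (1/10)·5 + (9/10)·1 = 7/5.
All of Column's active replies (b1, b2) yield 7/5, and no column does worse for Row. The mix makes Column indifferent and guarantees 7/5, so it is optimal.

Yes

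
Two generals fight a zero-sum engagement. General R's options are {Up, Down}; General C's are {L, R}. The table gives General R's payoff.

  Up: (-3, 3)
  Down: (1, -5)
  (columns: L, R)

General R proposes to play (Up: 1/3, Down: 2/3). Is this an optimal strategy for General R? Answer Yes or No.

Against L this mix gives (1/3)·(-3) + (2/3)·1 = -1/3.
Against R this mix gives (1/3)·3 + (2/3)·(-5) = -7/3.
General C will play R, holding General R to -7/3. Shifting weight toward the row that does better against R would raise this floor (the equalizing mix achieves -1 against both R and L), so the proposed strategy is not optimal.

No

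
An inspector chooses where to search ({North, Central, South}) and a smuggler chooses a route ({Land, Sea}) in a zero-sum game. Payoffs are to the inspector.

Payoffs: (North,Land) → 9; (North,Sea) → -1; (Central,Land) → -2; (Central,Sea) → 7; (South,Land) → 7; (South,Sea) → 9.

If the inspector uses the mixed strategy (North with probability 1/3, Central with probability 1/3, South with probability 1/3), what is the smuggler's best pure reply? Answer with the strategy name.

If the smuggler plays Land, the inspector's expected payoff is (1/3)·9 + (1/3)·(-2) + (1/3)·7 = 14/3.
If the smuggler plays Sea, the inspector's expected payoff is (1/3)·(-1) + (1/3)·7 + (1/3)·9 = 5.
The smuggler minimizes the inspector's payoff; the smallest is 14/3, so the best response is Land.

Land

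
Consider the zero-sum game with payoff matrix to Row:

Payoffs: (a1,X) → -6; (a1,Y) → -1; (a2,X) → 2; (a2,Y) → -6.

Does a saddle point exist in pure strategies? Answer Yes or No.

Row minima: a1 → -6, a2 → -6; maximin = -6.
Column maxima: X → 2, Y → -1; minimax = -1.
-6 ≠ -1, so no pure-strategy equilibrium exists.

No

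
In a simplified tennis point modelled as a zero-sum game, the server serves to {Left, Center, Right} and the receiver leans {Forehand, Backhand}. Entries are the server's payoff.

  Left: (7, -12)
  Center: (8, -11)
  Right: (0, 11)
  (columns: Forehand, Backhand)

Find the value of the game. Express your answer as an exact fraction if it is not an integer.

Row minima: Left → -12, Center → -11, Right → 0; maximin = 0.
Column maxima: Forehand → 8, Backhand → 11; minimax = 8.
0 ≠ 8, so there is no saddle point; optimal play is mixed.
Left is strictly dominated by Center, so the server never plays it.
On the remaining 2×2 (Center, Right vs Forehand, Backhand):
Let the server play Center with probability p. Expected payoff against Forehand: 8p + 0(1−p) = 8p; against Backhand: (-11)p + 11(1−p) = −22p + 11.
Setting these equal: 8p = −22p + 11 ⇒ 30p = 11 ⇒ p = 11/30, and the value is (8)·(11/30) = 44/15.
For the receiver: with q = P(Forehand), equating Center's and Right's payoffs gives 19q − 11 = −11q + 11 ⇒ q = 11/15.

44/15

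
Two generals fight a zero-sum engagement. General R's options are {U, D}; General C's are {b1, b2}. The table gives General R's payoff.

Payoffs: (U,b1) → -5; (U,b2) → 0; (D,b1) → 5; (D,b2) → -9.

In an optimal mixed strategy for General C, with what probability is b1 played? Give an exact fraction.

Row minima: U → -5, D → -9; maximin = -5.
Column maxima: b1 → 5, b2 → 0; minimax = 0.
-5 ≠ 0, so there is no saddle point; optimal play is mixed.
Let General R play U with probability p. Expected payoff against b1: (-5)p + 5(1−p) = −10p + 5; against b2: 0p + (-9)(1−p) = 9p − 9.
Setting these equal: −10p + 5 = 9p − 9 ⇒ −19p = -14 ⇒ p = 14/19, and the value is (-10)·(14/19) + 5 = -45/19.
For General C: with q = P(b1), equating U's and D's payoffs gives −5q = 14q − 9 ⇒ q = 9/19.

9/19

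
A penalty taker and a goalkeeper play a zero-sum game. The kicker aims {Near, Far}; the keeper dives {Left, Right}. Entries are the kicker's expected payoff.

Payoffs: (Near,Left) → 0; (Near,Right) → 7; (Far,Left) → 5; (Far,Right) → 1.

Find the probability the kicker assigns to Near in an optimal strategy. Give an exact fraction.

4/11

Row minima: Near → 0, Far → 1; maximin = 1.
Column maxima: Left → 5, Right → 7; minimax = 5.
1 ≠ 5, so there is no saddle point; optimal play is mixed.
Let the kicker play Near with probability p. Expected payoff against Left: 0p + 5(1−p) = −5p + 5; against Right: 7p + 1(1−p) = 6p + 1.
Setting these equal: −5p + 5 = 6p + 1 ⇒ −11p = -4 ⇒ p = 4/11, and the value is (-5)·(4/11) + 5 = 35/11.
For the keeper: with q = P(Left), equating Near's and Far's payoffs gives −7q + 7 = 4q + 1 ⇒ q = 6/11.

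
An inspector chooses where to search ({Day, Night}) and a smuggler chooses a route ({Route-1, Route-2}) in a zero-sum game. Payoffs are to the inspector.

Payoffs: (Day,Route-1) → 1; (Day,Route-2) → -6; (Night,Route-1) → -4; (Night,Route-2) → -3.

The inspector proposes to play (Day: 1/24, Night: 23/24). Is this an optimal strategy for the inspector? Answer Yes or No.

Against Route-1 this mix gives (1/24)·1 + (23/24)·(-4) = -91/24.
Against Route-2 this mix gives (1/24)·(-6) + (23/24)·(-3) = -25/8.
The smuggler will play Route-1, holding the inspector to -91/24. Shifting weight toward the row that does better against Route-1 would raise this floor (the equalizing mix achieves -27/8 against both Route-1 and Route-2), so the proposed strategy is not optimal.

No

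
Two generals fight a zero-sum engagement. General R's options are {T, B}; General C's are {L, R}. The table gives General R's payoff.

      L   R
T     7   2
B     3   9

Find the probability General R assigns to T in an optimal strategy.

6/11

Row minima: T → 2, B → 3; maximin = 3.
Column maxima: L → 7, R → 9; minimax = 7.
3 ≠ 7, so there is no saddle point; optimal play is mixed.
Let General R play T with probability p. Expected payoff against L: 7p + 3(1−p) = 4p + 3; against R: 2p + 9(1−p) = −7p + 9.
Setting these equal: 4p + 3 = −7p + 9 ⇒ 11p = 6 ⇒ p = 6/11, and the value is (4)·(6/11) + 3 = 57/11.
For General C: with q = P(L), equating T's and B's payoffs gives 5q + 2 = −6q + 9 ⇒ q = 7/11.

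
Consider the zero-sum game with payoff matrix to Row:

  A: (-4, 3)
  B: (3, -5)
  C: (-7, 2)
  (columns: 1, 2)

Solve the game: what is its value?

Row minima: A → -4, B → -5, C → -7; maximin = -4.
Column maxima: 1 → 3, 2 → 3; minimax = 3.
-4 ≠ 3, so there is no saddle point; optimal play is mixed.
C is strictly dominated by A, so Row never plays it.
On the remaining 2×2 (A, B vs 1, 2):
Let Row play A with probability p. Expected payoff against 1: (-4)p + 3(1−p) = −7p + 3; against 2: 3p + (-5)(1−p) = 8p − 5.
Setting these equal: −7p + 3 = 8p − 5 ⇒ −15p = -8 ⇒ p = 8/15, and the value is (-7)·(8/15) + 3 = -11/15.
For Column: with q = P(1), equating A's and B's payoffs gives −7q + 3 = 8q − 5 ⇒ q = 8/15.

-11/15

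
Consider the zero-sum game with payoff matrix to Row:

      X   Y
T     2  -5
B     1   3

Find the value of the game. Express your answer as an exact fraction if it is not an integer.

11/9

Row minima: T → -5, B → 1; maximin = 1.
Column maxima: X → 2, Y → 3; minimax = 2.
1 ≠ 2, so there is no saddle point; optimal play is mixed.
Let Row play T with probability p. Expected payoff against X: 2p + 1(1−p) = p + 1; against Y: (-5)p + 3(1−p) = −8p + 3.
Setting these equal: p + 1 = −8p + 3 ⇒ 9p = 2 ⇒ p = 2/9, and the value is (1)·(2/9) + 1 = 11/9.
For Column: with q = P(X), equating T's and B's payoffs gives 7q − 5 = −2q + 3 ⇒ q = 8/9.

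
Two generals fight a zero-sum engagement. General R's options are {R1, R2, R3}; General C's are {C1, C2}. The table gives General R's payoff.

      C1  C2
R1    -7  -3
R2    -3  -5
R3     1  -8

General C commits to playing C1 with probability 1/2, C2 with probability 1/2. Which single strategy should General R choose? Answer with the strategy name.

Expected payoff of R1: (1/2)·(-7) + (1/2)·(-3) = -5.
Expected payoff of R2: (1/2)·(-3) + (1/2)·(-5) = -4.
Expected payoff of R3: (1/2)·1 + (1/2)·(-8) = -7/2.
The largest is -7/2, so General R's best response is R3.

R3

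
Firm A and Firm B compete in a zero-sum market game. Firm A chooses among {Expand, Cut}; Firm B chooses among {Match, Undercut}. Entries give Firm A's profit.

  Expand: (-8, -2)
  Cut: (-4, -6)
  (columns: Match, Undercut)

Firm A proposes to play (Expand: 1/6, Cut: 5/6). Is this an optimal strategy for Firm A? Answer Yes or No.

No

Against Match this mix gives (1/6)·(-8) + (5/6)·(-4) = -14/3.
Against Undercut this mix gives (1/6)·(-2) + (5/6)·(-6) = -16/3.
Firm B will play Undercut, holding Firm A to -16/3. Shifting weight toward the row that does better against Undercut would raise this floor (the equalizing mix achieves -5 against both Undercut and Match), so the proposed strategy is not optimal.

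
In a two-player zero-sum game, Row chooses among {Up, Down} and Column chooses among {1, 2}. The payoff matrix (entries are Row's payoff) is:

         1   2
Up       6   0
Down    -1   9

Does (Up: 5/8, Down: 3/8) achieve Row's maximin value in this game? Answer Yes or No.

Against 1 this mix gives (5/8)·6 + (3/8)·(-1) = 27/8.
Against 2 this mix gives (5/8)·0 + (3/8)·9 = 27/8.
All of Column's active replies (1, 2) yield 27/8, and no column does worse for Row. The mix makes Column indifferent and guarantees 27/8, so it is optimal.

Yes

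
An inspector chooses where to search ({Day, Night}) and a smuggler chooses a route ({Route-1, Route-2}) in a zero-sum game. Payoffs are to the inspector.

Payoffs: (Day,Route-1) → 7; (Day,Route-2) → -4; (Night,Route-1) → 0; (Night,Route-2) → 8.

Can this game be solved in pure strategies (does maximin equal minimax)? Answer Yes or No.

No

Row minima: Day → -4, Night → 0; maximin = 0.
Column maxima: Route-1 → 7, Route-2 → 8; minimax = 7.
0 ≠ 7, so no pure-strategy equilibrium exists.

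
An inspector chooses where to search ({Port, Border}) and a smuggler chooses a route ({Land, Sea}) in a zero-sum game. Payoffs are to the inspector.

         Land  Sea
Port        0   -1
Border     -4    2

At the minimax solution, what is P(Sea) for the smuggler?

Row minima: Port → -1, Border → -4; maximin = -1.
Column maxima: Land → 0, Sea → 2; minimax = 0.
-1 ≠ 0, so there is no saddle point; optimal play is mixed.
Let the inspector play Port with probability p. Expected payoff against Land: 0p + (-4)(1−p) = 4p − 4; against Sea: (-1)p + 2(1−p) = −3p + 2.
Setting these equal: 4p − 4 = −3p + 2 ⇒ 7p = 6 ⇒ p = 6/7, and the value is (4)·(6/7) − 4 = -4/7.
For the smuggler: with q = P(Land), equating Port's and Border's payoffs gives q − 1 = −6q + 2 ⇒ q = 3/7.

4/7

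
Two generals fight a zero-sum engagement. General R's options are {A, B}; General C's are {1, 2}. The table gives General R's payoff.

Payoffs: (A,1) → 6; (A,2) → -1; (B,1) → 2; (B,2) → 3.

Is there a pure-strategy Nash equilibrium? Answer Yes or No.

Row minima: A → -1, B → 2; maximin = 2.
Column maxima: 1 → 6, 2 → 3; minimax = 3.
2 ≠ 3, so no pure-strategy equilibrium exists.

No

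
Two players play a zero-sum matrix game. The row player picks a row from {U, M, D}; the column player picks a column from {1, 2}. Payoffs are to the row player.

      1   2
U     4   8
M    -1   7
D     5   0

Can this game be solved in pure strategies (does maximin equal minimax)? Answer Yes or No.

No

Row minima: U → 4, M → -1, D → 0; maximin = 4.
Column maxima: 1 → 5, 2 → 8; minimax = 5.
4 ≠ 5, so no pure-strategy equilibrium exists.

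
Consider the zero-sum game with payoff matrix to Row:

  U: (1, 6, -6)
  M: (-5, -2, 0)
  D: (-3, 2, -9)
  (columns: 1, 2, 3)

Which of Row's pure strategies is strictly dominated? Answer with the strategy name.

D

U gives a strictly higher payoff than D against every column: 1 > -3, 6 > 2, -6 > -9.
So D is strictly dominated and Row never plays it.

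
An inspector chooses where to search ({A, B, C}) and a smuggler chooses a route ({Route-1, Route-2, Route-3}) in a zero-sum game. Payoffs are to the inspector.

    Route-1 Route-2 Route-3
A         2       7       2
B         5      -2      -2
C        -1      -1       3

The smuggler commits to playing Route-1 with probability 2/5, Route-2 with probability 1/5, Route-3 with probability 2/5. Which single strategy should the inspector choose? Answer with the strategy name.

Expected payoff of A: (2/5)·2 + (1/5)·7 + (2/5)·2 = 3.
Expected payoff of B: (2/5)·5 + (1/5)·(-2) + (2/5)·(-2) = 4/5.
Expected payoff of C: (2/5)·(-1) + (1/5)·(-1) + (2/5)·3 = 3/5.
The largest is 3, so the inspector's best response is A.

A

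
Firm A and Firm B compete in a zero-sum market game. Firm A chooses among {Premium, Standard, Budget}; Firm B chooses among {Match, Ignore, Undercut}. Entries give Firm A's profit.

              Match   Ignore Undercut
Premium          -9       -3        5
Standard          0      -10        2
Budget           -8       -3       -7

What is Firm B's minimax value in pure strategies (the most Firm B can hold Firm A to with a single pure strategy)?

Column maxima: Match → 0, Ignore → -3, Undercut → 5.
The smallest of these is -3.

-3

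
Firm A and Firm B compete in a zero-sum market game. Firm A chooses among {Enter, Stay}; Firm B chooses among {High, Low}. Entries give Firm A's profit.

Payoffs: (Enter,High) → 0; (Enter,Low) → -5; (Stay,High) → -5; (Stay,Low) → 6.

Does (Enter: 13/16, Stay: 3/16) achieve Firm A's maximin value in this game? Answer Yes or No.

Against High this mix gives (13/16)·0 + (3/16)·(-5) = -15/16.
Against Low this mix gives (13/16)·(-5) + (3/16)·6 = -47/16.
Firm B will play Low, holding Firm A to -47/16. Shifting weight toward the row that does better against Low would raise this floor (the equalizing mix achieves -25/16 against both Low and High), so the proposed strategy is not optimal.

No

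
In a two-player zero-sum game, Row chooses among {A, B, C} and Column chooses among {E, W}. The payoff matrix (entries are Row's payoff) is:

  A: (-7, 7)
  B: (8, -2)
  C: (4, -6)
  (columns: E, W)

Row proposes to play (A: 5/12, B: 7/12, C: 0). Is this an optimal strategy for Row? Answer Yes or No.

Yes

Against E this mix gives (5/12)·(-7) + (7/12)·8 = 7/4.
Against W this mix gives (5/12)·7 + (7/12)·(-2) = 7/4.
All of Column's active replies (E, W) yield 7/4, and no column does worse for Row. The mix makes Column indifferent and guarantees 7/4, so it is optimal.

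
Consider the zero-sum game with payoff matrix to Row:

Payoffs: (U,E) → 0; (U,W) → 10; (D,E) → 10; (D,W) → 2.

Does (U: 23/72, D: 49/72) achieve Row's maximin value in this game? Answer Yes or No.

Against E this mix gives (23/72)·0 + (49/72)·10 = 245/36.
Against W this mix gives (23/72)·10 + (49/72)·2 = 41/9.
Column will play W, holding Row to 41/9. Shifting weight toward the row that does better against W would raise this floor (the equalizing mix achieves 50/9 against both W and E), so the proposed strategy is not optimal.

No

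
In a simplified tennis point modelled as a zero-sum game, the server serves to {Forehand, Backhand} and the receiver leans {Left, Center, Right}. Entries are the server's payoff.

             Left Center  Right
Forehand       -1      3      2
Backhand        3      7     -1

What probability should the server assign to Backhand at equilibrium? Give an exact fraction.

3/7

Row minima: Forehand → -1, Backhand → -1; maximin = -1.
Column maxima: Left → 3, Center → 7, Right → 2; minimax = 2.
-1 ≠ 2, so there is no saddle point; optimal play is mixed.
Center is strictly dominated by Left (it gives the server strictly more in every row), so the receiver never plays it.
On the remaining 2×2 (Forehand, Backhand vs Left, Right):
Let the server play Forehand with probability p. Expected payoff against Left: (-1)p + 3(1−p) = −4p + 3; against Right: 2p + (-1)(1−p) = 3p − 1.
Setting these equal: −4p + 3 = 3p − 1 ⇒ −7p = -4 ⇒ p = 4/7, and the value is (-4)·(4/7) + 3 = 5/7.
For the receiver: with q = P(Left), equating Forehand's and Backhand's payoffs gives −3q + 2 = 4q − 1 ⇒ q = 3/7.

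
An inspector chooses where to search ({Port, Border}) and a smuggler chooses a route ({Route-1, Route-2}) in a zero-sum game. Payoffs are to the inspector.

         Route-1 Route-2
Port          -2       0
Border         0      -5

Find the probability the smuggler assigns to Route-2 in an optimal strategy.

2/7

Row minima: Port → -2, Border → -5; maximin = -2.
Column maxima: Route-1 → 0, Route-2 → 0; minimax = 0.
-2 ≠ 0, so there is no saddle point; optimal play is mixed.
Let the inspector play Port with probability p. Expected payoff against Route-1: (-2)p + 0(1−p) = −2p; against Route-2: 0p + (-5)(1−p) = 5p − 5.
Setting these equal: −2p = 5p − 5 ⇒ −7p = -5 ⇒ p = 5/7, and the value is (-2)·(5/7) = -10/7.
For the smuggler: with q = P(Route-1), equating Port's and Border's payoffs gives −2q = 5q − 5 ⇒ q = 5/7.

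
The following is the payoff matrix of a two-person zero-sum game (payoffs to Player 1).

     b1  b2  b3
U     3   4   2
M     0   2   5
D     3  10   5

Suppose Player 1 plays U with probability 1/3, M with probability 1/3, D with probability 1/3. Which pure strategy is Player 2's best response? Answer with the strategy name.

If Player 2 plays b1, Player 1's expected payoff is (1/3)·3 + (1/3)·0 + (1/3)·3 = 2.
If Player 2 plays b2, Player 1's expected payoff is (1/3)·4 + (1/3)·2 + (1/3)·10 = 16/3.
If Player 2 plays b3, Player 1's expected payoff is (1/3)·2 + (1/3)·5 + (1/3)·5 = 4.
Player 2 minimizes Player 1's payoff; the smallest is 2, so the best response is b1.

b1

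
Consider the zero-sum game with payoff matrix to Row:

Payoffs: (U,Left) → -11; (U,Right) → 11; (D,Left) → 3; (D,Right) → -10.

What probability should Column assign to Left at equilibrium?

Row minima: U → -11, D → -10; maximin = -10.
Column maxima: Left → 3, Right → 11; minimax = 3.
-10 ≠ 3, so there is no saddle point; optimal play is mixed.
Let Row play U with probability p. Expected payoff against Left: (-11)p + 3(1−p) = −14p + 3; against Right: 11p + (-10)(1−p) = 21p − 10.
Setting these equal: −14p + 3 = 21p − 10 ⇒ −35p = -13 ⇒ p = 13/35, and the value is (-14)·(13/35) + 3 = -11/5.
For Column: with q = P(Left), equating U's and D's payoffs gives −22q + 11 = 13q − 10 ⇒ q = 3/5.

3/5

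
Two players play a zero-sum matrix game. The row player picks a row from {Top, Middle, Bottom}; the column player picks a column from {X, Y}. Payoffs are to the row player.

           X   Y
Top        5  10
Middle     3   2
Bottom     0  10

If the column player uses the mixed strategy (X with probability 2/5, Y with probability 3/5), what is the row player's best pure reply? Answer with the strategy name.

Expected payoff of Top: (2/5)·5 + (3/5)·10 = 8.
Expected payoff of Middle: (2/5)·3 + (3/5)·2 = 12/5.
Expected payoff of Bottom: (2/5)·0 + (3/5)·10 = 6.
The largest is 8, so the row player's best response is Top.

Top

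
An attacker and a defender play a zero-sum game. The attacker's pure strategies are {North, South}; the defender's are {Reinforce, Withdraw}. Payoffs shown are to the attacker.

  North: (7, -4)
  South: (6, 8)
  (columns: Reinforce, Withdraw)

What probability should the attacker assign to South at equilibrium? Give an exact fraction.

Row minima: North → -4, South → 6; maximin = 6.
Column maxima: Reinforce → 7, Withdraw → 8; minimax = 7.
6 ≠ 7, so there is no saddle point; optimal play is mixed.
Let the attacker play North with probability p. Expected payoff against Reinforce: 7p + 6(1−p) = p + 6; against Withdraw: (-4)p + 8(1−p) = −12p + 8.
Setting these equal: p + 6 = −12p + 8 ⇒ 13p = 2 ⇒ p = 2/13, and the value is (1)·(2/13) + 6 = 80/13.
For the defender: with q = P(Reinforce), equating North's and South's payoffs gives 11q − 4 = −2q + 8 ⇒ q = 12/13.

11/13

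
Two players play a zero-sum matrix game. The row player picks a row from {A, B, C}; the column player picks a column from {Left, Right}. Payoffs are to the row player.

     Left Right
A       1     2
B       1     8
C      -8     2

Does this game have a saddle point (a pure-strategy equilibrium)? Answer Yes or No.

Yes

Row minima: A → 1, B → 1, C → -8; maximin = 1.
Column maxima: Left → 1, Right → 8; minimax = 1.
maximin = minimax = 1, so a saddle point exists.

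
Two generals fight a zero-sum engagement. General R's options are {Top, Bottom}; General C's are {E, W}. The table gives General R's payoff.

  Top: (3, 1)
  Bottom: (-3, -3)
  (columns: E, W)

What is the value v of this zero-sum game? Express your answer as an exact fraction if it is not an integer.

Row minima: Top → 1, Bottom → -3; maximin = 1.
Column maxima: E → 3, W → 1; minimax = 1.
Since maximin = minimax = 1, there is a saddle point and the value is 1.

1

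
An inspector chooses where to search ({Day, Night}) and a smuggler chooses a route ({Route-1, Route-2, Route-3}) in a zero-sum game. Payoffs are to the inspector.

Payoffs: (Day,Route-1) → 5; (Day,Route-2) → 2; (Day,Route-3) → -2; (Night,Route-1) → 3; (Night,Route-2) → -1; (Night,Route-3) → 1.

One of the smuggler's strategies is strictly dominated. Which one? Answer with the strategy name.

Route-2 holds the inspector's payoff strictly below Route-1 in every row: 2 < 5, -1 < 3.
So Route-1 is strictly dominated for the smuggler.

Route-1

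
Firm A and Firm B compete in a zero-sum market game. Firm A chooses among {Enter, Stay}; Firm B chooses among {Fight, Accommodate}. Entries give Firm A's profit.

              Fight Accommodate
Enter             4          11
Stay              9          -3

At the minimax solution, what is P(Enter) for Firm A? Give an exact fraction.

Row minima: Enter → 4, Stay → -3; maximin = 4.
Column maxima: Fight → 9, Accommodate → 11; minimax = 9.
4 ≠ 9, so there is no saddle point; optimal play is mixed.
Let Firm A play Enter with probability p. Expected payoff against Fight: 4p + 9(1−p) = −5p + 9; against Accommodate: 11p + (-3)(1−p) = 14p − 3.
Setting these equal: −5p + 9 = 14p − 3 ⇒ −19p = -12 ⇒ p = 12/19, and the value is (-5)·(12/19) + 9 = 111/19.
For Firm B: with q = P(Fight), equating Enter's and Stay's payoffs gives −7q + 11 = 12q − 3 ⇒ q = 14/19.

12/19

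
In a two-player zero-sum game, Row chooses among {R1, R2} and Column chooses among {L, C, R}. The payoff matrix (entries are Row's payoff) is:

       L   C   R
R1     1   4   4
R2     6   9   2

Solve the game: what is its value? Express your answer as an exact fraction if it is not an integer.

22/7

Row minima: R1 → 1, R2 → 2; maximin = 2.
Column maxima: L → 6, C → 9, R → 4; minimax = 4.
2 ≠ 4, so there is no saddle point; optimal play is mixed.
C is strictly dominated by L (it gives Row strictly more in every row), so Column never plays it.
On the remaining 2×2 (R1, R2 vs L, R):
Let Row play R1 with probability p. Expected payoff against L: 1p + 6(1−p) = −5p + 6; against R: 4p + 2(1−p) = 2p + 2.
Setting these equal: −5p + 6 = 2p + 2 ⇒ −7p = -4 ⇒ p = 4/7, and the value is (-5)·(4/7) + 6 = 22/7.
For Column: with q = P(L), equating R1's and R2's payoffs gives −3q + 4 = 4q + 2 ⇒ q = 2/7.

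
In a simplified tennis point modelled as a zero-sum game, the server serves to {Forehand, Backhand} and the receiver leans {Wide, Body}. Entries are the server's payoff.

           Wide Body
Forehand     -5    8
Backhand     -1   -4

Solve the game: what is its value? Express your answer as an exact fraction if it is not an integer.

-7/4

Row minima: Forehand → -5, Backhand → -4; maximin = -4.
Column maxima: Wide → -1, Body → 8; minimax = -1.
-4 ≠ -1, so there is no saddle point; optimal play is mixed.
Let the server play Forehand with probability p. Expected payoff against Wide: (-5)p + (-1)(1−p) = −4p − 1; against Body: 8p + (-4)(1−p) = 12p − 4.
Setting these equal: −4p − 1 = 12p − 4 ⇒ −16p = -3 ⇒ p = 3/16, and the value is (-4)·(3/16) − 1 = -7/4.
For the receiver: with q = P(Wide), equating Forehand's and Backhand's payoffs gives −13q + 8 = 3q − 4 ⇒ q = 3/4.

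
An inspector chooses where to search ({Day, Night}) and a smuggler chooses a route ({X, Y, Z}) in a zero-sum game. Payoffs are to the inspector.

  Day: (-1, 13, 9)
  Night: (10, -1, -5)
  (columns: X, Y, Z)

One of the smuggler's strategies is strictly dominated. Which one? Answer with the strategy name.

Y

Z holds the inspector's payoff strictly below Y in every row: 9 < 13, -5 < -1.
So Y is strictly dominated for the smuggler.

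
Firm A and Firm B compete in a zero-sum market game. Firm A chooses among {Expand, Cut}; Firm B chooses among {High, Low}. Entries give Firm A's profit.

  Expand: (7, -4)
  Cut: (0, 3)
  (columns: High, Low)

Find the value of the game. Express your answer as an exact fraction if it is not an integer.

Row minima: Expand → -4, Cut → 0; maximin = 0.
Column maxima: High → 7, Low → 3; minimax = 3.
0 ≠ 3, so there is no saddle point; optimal play is mixed.
Let Firm A play Expand with probability p. Expected payoff against High: 7p + 0(1−p) = 7p; against Low: (-4)p + 3(1−p) = −7p + 3.
Setting these equal: 7p = −7p + 3 ⇒ 14p = 3 ⇒ p = 3/14, and the value is (7)·(3/14) = 3/2.
For Firm B: with q = P(High), equating Expand's and Cut's payoffs gives 11q − 4 = −3q + 3 ⇒ q = 1/2.

3/2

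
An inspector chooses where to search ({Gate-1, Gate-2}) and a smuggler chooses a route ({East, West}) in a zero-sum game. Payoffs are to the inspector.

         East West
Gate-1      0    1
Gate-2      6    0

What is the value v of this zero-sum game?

Row minima: Gate-1 → 0, Gate-2 → 0; maximin = 0.
Column maxima: East → 6, West → 1; minimax = 1.
0 ≠ 1, so there is no saddle point; optimal play is mixed.
Let the inspector play Gate-1 with probability p. Expected payoff against East: 0p + 6(1−p) = −6p + 6; against West: 1p + 0(1−p) = p.
Setting these equal: −6p + 6 = p ⇒ −7p = -6 ⇒ p = 6/7, and the value is (-6)·(6/7) + 6 = 6/7.
For the smuggler: with q = P(East), equating Gate-1's and Gate-2's payoffs gives −q + 1 = 6q ⇒ q = 1/7.

6/7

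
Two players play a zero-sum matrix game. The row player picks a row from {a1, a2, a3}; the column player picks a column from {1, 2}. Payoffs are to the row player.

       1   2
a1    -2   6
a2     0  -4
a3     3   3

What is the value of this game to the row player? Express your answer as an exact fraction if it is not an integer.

Row minima: a1 → -2, a2 → -4, a3 → 3; maximin = 3.
Column maxima: 1 → 3, 2 → 6; minimax = 3.
Since maximin = minimax = 3, there is a saddle point and the value is 3.

3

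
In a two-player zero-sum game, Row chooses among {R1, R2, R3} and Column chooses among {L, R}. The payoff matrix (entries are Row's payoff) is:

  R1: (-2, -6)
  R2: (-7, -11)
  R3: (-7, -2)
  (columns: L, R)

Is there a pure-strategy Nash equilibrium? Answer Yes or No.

No

Row minima: R1 → -6, R2 → -11, R3 → -7; maximin = -6.
Column maxima: L → -2, R → -2; minimax = -2.
-6 ≠ -2, so no pure-strategy equilibrium exists.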